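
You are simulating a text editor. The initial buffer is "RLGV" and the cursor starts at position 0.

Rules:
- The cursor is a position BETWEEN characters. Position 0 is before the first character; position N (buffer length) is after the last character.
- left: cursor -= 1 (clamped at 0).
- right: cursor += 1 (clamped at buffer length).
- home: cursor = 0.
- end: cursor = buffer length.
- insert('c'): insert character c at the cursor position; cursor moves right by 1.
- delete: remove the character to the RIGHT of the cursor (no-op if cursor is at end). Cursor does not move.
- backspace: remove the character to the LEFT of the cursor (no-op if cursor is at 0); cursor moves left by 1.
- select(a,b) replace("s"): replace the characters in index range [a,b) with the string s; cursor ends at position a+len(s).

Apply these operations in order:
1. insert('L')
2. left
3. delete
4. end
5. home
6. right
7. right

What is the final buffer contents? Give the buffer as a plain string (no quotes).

After op 1 (insert('L')): buf='LRLGV' cursor=1
After op 2 (left): buf='LRLGV' cursor=0
After op 3 (delete): buf='RLGV' cursor=0
After op 4 (end): buf='RLGV' cursor=4
After op 5 (home): buf='RLGV' cursor=0
After op 6 (right): buf='RLGV' cursor=1
After op 7 (right): buf='RLGV' cursor=2

Answer: RLGV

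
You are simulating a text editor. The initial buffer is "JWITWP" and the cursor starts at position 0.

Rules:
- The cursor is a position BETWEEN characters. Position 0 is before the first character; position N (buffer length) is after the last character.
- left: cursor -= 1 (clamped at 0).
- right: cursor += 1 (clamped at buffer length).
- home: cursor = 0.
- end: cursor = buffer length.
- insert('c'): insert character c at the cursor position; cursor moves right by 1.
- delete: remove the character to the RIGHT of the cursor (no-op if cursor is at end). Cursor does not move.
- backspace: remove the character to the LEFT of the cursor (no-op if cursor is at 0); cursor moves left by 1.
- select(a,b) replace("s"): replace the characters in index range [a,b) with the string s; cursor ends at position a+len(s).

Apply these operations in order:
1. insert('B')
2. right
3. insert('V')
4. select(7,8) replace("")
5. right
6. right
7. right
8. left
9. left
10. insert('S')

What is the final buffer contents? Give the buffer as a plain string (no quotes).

Answer: BJVWISTW

Derivation:
After op 1 (insert('B')): buf='BJWITWP' cursor=1
After op 2 (right): buf='BJWITWP' cursor=2
After op 3 (insert('V')): buf='BJVWITWP' cursor=3
After op 4 (select(7,8) replace("")): buf='BJVWITW' cursor=7
After op 5 (right): buf='BJVWITW' cursor=7
After op 6 (right): buf='BJVWITW' cursor=7
After op 7 (right): buf='BJVWITW' cursor=7
After op 8 (left): buf='BJVWITW' cursor=6
After op 9 (left): buf='BJVWITW' cursor=5
After op 10 (insert('S')): buf='BJVWISTW' cursor=6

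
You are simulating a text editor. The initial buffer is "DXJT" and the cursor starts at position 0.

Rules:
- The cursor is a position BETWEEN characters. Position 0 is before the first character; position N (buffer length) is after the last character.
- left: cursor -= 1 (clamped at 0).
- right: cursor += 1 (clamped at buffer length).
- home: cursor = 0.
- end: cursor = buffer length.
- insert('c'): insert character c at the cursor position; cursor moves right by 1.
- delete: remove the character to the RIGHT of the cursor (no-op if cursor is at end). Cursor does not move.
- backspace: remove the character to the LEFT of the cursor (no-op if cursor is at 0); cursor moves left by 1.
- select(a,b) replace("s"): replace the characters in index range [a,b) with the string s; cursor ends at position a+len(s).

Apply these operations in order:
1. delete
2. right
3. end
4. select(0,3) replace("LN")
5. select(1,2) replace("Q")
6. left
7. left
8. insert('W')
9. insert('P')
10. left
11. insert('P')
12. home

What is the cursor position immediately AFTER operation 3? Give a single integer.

After op 1 (delete): buf='XJT' cursor=0
After op 2 (right): buf='XJT' cursor=1
After op 3 (end): buf='XJT' cursor=3

Answer: 3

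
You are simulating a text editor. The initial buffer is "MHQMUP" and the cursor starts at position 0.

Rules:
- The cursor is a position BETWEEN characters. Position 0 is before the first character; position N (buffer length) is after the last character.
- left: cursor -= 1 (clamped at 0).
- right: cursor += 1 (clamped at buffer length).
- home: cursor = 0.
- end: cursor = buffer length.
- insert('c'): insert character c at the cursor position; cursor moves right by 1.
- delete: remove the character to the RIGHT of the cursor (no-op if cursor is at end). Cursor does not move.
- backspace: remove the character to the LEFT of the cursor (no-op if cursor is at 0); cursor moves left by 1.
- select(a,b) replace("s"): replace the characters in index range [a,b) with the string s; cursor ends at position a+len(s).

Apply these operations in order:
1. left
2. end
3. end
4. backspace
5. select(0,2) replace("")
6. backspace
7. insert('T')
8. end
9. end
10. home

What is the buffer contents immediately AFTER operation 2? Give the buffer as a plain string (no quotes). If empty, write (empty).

After op 1 (left): buf='MHQMUP' cursor=0
After op 2 (end): buf='MHQMUP' cursor=6

Answer: MHQMUP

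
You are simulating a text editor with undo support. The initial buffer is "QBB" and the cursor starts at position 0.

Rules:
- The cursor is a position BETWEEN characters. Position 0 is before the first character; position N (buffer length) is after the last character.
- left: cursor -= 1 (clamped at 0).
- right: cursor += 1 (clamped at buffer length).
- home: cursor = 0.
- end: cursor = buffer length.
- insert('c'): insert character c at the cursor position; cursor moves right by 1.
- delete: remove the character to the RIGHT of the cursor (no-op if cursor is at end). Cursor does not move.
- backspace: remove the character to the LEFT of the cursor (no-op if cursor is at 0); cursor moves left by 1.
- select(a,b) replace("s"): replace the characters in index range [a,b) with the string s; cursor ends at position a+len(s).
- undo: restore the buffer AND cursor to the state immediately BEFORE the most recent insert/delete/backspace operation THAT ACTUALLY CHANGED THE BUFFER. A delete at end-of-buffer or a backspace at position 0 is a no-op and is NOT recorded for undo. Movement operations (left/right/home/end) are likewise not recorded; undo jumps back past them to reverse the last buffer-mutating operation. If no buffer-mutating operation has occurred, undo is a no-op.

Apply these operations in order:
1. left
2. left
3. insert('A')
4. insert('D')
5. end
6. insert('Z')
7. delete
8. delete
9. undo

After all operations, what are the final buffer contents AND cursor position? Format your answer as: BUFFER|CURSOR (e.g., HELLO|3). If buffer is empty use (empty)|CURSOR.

After op 1 (left): buf='QBB' cursor=0
After op 2 (left): buf='QBB' cursor=0
After op 3 (insert('A')): buf='AQBB' cursor=1
After op 4 (insert('D')): buf='ADQBB' cursor=2
After op 5 (end): buf='ADQBB' cursor=5
After op 6 (insert('Z')): buf='ADQBBZ' cursor=6
After op 7 (delete): buf='ADQBBZ' cursor=6
After op 8 (delete): buf='ADQBBZ' cursor=6
After op 9 (undo): buf='ADQBB' cursor=5

Answer: ADQBB|5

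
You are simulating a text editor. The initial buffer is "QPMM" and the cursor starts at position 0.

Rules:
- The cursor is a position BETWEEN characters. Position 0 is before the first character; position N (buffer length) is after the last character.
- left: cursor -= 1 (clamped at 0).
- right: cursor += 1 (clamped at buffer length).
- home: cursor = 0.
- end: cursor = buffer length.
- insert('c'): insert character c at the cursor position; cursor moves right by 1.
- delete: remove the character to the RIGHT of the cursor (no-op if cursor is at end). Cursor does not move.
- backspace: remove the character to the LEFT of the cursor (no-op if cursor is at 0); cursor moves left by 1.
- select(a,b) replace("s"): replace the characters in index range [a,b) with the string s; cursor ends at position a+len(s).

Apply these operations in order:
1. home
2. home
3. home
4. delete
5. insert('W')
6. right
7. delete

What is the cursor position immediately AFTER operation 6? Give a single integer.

Answer: 2

Derivation:
After op 1 (home): buf='QPMM' cursor=0
After op 2 (home): buf='QPMM' cursor=0
After op 3 (home): buf='QPMM' cursor=0
After op 4 (delete): buf='PMM' cursor=0
After op 5 (insert('W')): buf='WPMM' cursor=1
After op 6 (right): buf='WPMM' cursor=2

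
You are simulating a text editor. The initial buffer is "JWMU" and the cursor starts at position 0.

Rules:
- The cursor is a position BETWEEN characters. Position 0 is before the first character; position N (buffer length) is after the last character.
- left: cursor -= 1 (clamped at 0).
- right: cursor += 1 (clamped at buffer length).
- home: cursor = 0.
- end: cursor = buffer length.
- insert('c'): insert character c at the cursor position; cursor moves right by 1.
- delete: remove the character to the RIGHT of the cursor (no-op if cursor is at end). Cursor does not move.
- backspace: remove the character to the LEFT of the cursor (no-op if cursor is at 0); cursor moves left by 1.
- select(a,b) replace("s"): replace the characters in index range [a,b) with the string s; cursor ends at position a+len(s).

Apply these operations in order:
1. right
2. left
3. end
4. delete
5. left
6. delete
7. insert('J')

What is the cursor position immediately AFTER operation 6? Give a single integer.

After op 1 (right): buf='JWMU' cursor=1
After op 2 (left): buf='JWMU' cursor=0
After op 3 (end): buf='JWMU' cursor=4
After op 4 (delete): buf='JWMU' cursor=4
After op 5 (left): buf='JWMU' cursor=3
After op 6 (delete): buf='JWM' cursor=3

Answer: 3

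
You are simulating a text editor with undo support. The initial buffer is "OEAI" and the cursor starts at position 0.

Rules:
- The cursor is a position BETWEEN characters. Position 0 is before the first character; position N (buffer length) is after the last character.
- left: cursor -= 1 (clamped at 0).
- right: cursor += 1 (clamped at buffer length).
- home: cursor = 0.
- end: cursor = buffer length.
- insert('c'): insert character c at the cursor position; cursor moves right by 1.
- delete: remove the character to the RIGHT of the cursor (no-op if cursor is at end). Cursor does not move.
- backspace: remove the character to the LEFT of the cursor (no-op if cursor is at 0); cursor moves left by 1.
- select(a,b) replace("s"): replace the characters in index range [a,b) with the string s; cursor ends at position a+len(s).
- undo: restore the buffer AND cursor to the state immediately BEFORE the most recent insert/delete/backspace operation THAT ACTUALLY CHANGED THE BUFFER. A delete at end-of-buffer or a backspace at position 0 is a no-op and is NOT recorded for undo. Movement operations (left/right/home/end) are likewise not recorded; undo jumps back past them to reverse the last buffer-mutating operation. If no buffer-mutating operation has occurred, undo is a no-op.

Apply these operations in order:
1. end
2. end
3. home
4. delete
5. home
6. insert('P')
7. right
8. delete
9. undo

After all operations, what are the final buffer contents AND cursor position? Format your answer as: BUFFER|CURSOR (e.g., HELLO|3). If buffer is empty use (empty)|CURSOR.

After op 1 (end): buf='OEAI' cursor=4
After op 2 (end): buf='OEAI' cursor=4
After op 3 (home): buf='OEAI' cursor=0
After op 4 (delete): buf='EAI' cursor=0
After op 5 (home): buf='EAI' cursor=0
After op 6 (insert('P')): buf='PEAI' cursor=1
After op 7 (right): buf='PEAI' cursor=2
After op 8 (delete): buf='PEI' cursor=2
After op 9 (undo): buf='PEAI' cursor=2

Answer: PEAI|2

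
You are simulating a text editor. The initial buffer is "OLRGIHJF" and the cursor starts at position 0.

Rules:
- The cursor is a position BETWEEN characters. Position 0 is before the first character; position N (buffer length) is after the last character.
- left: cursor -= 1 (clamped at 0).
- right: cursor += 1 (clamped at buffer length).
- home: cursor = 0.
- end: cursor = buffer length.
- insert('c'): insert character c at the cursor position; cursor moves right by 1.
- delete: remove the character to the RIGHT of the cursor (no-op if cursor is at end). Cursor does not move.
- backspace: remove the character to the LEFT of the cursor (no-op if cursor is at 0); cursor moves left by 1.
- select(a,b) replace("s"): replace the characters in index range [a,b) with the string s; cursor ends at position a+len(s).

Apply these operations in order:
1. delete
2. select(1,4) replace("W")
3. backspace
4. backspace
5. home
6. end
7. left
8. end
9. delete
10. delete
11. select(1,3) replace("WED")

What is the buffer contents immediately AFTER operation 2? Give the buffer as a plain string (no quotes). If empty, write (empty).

Answer: LWHJF

Derivation:
After op 1 (delete): buf='LRGIHJF' cursor=0
After op 2 (select(1,4) replace("W")): buf='LWHJF' cursor=2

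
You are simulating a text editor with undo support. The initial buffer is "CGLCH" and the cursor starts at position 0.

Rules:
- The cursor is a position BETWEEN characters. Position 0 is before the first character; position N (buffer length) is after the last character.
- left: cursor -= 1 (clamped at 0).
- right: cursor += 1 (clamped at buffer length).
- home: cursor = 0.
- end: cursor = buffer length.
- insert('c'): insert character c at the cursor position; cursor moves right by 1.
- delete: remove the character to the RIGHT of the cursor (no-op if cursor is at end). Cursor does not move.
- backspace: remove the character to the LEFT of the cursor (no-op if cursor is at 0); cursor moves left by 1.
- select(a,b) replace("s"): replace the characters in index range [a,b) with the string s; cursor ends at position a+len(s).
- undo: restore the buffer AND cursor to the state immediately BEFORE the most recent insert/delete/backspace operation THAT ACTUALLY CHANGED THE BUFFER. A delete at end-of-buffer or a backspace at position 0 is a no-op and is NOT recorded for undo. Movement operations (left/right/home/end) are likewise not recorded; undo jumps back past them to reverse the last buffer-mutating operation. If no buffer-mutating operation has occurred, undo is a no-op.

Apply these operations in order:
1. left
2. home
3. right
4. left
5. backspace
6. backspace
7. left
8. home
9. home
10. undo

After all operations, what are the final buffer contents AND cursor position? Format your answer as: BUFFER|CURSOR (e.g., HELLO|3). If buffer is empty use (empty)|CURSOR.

Answer: CGLCH|0

Derivation:
After op 1 (left): buf='CGLCH' cursor=0
After op 2 (home): buf='CGLCH' cursor=0
After op 3 (right): buf='CGLCH' cursor=1
After op 4 (left): buf='CGLCH' cursor=0
After op 5 (backspace): buf='CGLCH' cursor=0
After op 6 (backspace): buf='CGLCH' cursor=0
After op 7 (left): buf='CGLCH' cursor=0
After op 8 (home): buf='CGLCH' cursor=0
After op 9 (home): buf='CGLCH' cursor=0
After op 10 (undo): buf='CGLCH' cursor=0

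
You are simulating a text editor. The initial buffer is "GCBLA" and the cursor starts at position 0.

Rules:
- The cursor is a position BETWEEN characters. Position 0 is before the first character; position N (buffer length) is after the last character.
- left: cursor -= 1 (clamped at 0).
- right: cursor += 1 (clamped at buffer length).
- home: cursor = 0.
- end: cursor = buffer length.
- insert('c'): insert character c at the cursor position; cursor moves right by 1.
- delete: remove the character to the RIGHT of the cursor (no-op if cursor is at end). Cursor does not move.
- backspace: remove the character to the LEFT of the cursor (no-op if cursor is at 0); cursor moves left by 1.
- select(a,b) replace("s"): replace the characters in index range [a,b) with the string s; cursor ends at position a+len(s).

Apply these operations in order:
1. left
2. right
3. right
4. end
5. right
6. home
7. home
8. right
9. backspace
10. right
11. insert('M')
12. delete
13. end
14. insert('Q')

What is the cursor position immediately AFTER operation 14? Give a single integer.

After op 1 (left): buf='GCBLA' cursor=0
After op 2 (right): buf='GCBLA' cursor=1
After op 3 (right): buf='GCBLA' cursor=2
After op 4 (end): buf='GCBLA' cursor=5
After op 5 (right): buf='GCBLA' cursor=5
After op 6 (home): buf='GCBLA' cursor=0
After op 7 (home): buf='GCBLA' cursor=0
After op 8 (right): buf='GCBLA' cursor=1
After op 9 (backspace): buf='CBLA' cursor=0
After op 10 (right): buf='CBLA' cursor=1
After op 11 (insert('M')): buf='CMBLA' cursor=2
After op 12 (delete): buf='CMLA' cursor=2
After op 13 (end): buf='CMLA' cursor=4
After op 14 (insert('Q')): buf='CMLAQ' cursor=5

Answer: 5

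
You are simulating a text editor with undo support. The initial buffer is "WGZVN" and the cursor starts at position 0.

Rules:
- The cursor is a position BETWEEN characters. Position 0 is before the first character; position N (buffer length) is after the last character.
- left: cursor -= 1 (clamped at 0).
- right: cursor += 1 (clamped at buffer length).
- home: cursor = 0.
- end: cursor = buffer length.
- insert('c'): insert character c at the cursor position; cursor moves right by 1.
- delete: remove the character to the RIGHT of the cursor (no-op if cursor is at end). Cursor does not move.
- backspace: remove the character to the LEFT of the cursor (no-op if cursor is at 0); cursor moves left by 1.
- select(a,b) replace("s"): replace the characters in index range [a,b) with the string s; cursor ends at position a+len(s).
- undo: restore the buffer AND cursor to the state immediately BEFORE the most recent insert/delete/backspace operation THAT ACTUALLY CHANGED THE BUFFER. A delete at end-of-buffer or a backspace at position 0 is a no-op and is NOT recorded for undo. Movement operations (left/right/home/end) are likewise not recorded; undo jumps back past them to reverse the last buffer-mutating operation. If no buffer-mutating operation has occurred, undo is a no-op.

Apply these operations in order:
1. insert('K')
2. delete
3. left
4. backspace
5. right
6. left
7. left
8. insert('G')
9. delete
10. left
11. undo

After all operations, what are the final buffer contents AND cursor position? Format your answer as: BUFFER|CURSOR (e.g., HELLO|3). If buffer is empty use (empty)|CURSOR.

Answer: GKGZVN|1

Derivation:
After op 1 (insert('K')): buf='KWGZVN' cursor=1
After op 2 (delete): buf='KGZVN' cursor=1
After op 3 (left): buf='KGZVN' cursor=0
After op 4 (backspace): buf='KGZVN' cursor=0
After op 5 (right): buf='KGZVN' cursor=1
After op 6 (left): buf='KGZVN' cursor=0
After op 7 (left): buf='KGZVN' cursor=0
After op 8 (insert('G')): buf='GKGZVN' cursor=1
After op 9 (delete): buf='GGZVN' cursor=1
After op 10 (left): buf='GGZVN' cursor=0
After op 11 (undo): buf='GKGZVN' cursor=1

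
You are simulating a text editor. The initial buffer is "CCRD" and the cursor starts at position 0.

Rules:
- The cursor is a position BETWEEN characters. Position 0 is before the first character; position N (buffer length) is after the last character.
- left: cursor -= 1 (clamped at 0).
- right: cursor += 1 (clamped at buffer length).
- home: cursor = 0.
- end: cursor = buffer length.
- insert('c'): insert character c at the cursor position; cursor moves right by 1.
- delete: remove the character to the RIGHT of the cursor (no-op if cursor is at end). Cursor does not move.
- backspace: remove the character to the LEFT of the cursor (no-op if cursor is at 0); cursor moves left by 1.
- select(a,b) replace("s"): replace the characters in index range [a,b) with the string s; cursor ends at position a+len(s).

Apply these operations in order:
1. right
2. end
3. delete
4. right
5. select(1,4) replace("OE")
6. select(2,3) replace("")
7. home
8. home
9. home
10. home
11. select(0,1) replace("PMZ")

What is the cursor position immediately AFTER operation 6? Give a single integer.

After op 1 (right): buf='CCRD' cursor=1
After op 2 (end): buf='CCRD' cursor=4
After op 3 (delete): buf='CCRD' cursor=4
After op 4 (right): buf='CCRD' cursor=4
After op 5 (select(1,4) replace("OE")): buf='COE' cursor=3
After op 6 (select(2,3) replace("")): buf='CO' cursor=2

Answer: 2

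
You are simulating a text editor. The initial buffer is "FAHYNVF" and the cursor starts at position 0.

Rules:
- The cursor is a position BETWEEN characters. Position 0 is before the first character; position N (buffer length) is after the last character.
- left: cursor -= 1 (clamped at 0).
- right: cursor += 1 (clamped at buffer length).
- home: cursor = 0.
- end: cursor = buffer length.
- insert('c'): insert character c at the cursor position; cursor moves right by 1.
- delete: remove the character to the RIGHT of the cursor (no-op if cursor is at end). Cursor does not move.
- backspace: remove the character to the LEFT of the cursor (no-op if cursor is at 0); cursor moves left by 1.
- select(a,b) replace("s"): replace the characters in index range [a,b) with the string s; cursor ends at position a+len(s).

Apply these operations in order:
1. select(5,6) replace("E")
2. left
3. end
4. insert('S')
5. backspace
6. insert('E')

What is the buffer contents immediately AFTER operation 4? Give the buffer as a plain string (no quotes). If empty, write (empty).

Answer: FAHYNEFS

Derivation:
After op 1 (select(5,6) replace("E")): buf='FAHYNEF' cursor=6
After op 2 (left): buf='FAHYNEF' cursor=5
After op 3 (end): buf='FAHYNEF' cursor=7
After op 4 (insert('S')): buf='FAHYNEFS' cursor=8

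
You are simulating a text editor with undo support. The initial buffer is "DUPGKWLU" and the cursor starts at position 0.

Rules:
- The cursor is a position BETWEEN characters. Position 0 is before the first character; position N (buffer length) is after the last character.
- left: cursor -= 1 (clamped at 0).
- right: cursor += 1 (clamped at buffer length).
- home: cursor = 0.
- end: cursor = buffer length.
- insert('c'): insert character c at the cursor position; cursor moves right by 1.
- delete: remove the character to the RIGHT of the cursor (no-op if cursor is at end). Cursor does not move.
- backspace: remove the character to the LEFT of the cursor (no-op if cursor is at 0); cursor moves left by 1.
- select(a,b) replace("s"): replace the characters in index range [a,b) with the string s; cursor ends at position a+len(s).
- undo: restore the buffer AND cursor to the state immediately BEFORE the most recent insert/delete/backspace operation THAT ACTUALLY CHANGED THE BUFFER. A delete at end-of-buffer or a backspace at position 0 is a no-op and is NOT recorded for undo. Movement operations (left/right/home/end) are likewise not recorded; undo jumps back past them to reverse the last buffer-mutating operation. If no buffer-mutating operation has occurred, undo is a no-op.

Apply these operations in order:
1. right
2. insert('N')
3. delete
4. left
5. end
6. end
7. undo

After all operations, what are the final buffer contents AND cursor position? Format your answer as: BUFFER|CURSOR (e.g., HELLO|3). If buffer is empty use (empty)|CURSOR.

After op 1 (right): buf='DUPGKWLU' cursor=1
After op 2 (insert('N')): buf='DNUPGKWLU' cursor=2
After op 3 (delete): buf='DNPGKWLU' cursor=2
After op 4 (left): buf='DNPGKWLU' cursor=1
After op 5 (end): buf='DNPGKWLU' cursor=8
After op 6 (end): buf='DNPGKWLU' cursor=8
After op 7 (undo): buf='DNUPGKWLU' cursor=2

Answer: DNUPGKWLU|2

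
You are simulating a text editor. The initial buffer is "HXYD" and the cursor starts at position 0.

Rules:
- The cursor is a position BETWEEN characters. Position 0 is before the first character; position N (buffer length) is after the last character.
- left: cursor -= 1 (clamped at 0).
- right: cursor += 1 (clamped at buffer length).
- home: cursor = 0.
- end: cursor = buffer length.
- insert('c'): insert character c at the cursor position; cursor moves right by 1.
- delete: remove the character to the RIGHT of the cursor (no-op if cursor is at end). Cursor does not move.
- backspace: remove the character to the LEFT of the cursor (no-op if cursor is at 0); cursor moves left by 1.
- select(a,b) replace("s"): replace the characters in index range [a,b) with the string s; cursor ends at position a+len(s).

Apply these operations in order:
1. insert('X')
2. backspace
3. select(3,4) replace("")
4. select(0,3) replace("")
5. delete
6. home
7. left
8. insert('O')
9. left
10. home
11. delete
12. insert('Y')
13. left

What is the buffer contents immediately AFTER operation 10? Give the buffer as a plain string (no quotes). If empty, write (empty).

After op 1 (insert('X')): buf='XHXYD' cursor=1
After op 2 (backspace): buf='HXYD' cursor=0
After op 3 (select(3,4) replace("")): buf='HXY' cursor=3
After op 4 (select(0,3) replace("")): buf='(empty)' cursor=0
After op 5 (delete): buf='(empty)' cursor=0
After op 6 (home): buf='(empty)' cursor=0
After op 7 (left): buf='(empty)' cursor=0
After op 8 (insert('O')): buf='O' cursor=1
After op 9 (left): buf='O' cursor=0
After op 10 (home): buf='O' cursor=0

Answer: O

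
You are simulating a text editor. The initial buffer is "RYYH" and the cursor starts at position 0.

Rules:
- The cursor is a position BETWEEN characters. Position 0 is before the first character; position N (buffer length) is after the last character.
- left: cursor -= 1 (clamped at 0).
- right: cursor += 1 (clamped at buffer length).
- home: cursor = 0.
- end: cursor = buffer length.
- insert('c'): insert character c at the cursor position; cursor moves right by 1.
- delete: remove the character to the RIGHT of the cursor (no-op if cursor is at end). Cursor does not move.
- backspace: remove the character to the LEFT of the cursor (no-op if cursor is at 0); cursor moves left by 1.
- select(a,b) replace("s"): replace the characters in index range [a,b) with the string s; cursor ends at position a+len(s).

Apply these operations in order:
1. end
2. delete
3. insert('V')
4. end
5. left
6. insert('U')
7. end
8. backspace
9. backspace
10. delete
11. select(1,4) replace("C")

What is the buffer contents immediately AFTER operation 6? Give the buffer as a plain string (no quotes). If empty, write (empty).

Answer: RYYHUV

Derivation:
After op 1 (end): buf='RYYH' cursor=4
After op 2 (delete): buf='RYYH' cursor=4
After op 3 (insert('V')): buf='RYYHV' cursor=5
After op 4 (end): buf='RYYHV' cursor=5
After op 5 (left): buf='RYYHV' cursor=4
After op 6 (insert('U')): buf='RYYHUV' cursor=5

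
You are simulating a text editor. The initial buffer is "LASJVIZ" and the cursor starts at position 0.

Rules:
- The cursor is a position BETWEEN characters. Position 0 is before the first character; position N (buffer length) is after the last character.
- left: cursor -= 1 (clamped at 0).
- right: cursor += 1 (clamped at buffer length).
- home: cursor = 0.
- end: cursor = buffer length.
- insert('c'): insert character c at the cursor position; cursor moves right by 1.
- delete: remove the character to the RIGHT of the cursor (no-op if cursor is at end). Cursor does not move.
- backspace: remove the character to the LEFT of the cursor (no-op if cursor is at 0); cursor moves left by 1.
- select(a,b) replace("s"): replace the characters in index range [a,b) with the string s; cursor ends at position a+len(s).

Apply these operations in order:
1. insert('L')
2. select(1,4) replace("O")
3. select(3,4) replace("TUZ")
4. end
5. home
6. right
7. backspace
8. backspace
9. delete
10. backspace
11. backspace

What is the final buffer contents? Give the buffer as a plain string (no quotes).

After op 1 (insert('L')): buf='LLASJVIZ' cursor=1
After op 2 (select(1,4) replace("O")): buf='LOJVIZ' cursor=2
After op 3 (select(3,4) replace("TUZ")): buf='LOJTUZIZ' cursor=6
After op 4 (end): buf='LOJTUZIZ' cursor=8
After op 5 (home): buf='LOJTUZIZ' cursor=0
After op 6 (right): buf='LOJTUZIZ' cursor=1
After op 7 (backspace): buf='OJTUZIZ' cursor=0
After op 8 (backspace): buf='OJTUZIZ' cursor=0
After op 9 (delete): buf='JTUZIZ' cursor=0
After op 10 (backspace): buf='JTUZIZ' cursor=0
After op 11 (backspace): buf='JTUZIZ' cursor=0

Answer: JTUZIZ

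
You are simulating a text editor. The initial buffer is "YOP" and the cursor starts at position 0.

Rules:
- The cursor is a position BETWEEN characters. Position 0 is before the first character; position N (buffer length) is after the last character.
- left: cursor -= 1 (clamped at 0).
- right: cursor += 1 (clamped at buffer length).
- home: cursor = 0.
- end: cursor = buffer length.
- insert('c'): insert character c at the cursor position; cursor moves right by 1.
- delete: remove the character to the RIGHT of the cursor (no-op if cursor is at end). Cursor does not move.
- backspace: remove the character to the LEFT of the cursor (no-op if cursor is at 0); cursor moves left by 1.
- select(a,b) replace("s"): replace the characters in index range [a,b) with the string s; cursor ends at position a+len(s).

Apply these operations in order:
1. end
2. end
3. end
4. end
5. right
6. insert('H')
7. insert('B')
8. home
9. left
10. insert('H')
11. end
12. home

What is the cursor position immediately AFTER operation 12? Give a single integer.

Answer: 0

Derivation:
After op 1 (end): buf='YOP' cursor=3
After op 2 (end): buf='YOP' cursor=3
After op 3 (end): buf='YOP' cursor=3
After op 4 (end): buf='YOP' cursor=3
After op 5 (right): buf='YOP' cursor=3
After op 6 (insert('H')): buf='YOPH' cursor=4
After op 7 (insert('B')): buf='YOPHB' cursor=5
After op 8 (home): buf='YOPHB' cursor=0
After op 9 (left): buf='YOPHB' cursor=0
After op 10 (insert('H')): buf='HYOPHB' cursor=1
After op 11 (end): buf='HYOPHB' cursor=6
After op 12 (home): buf='HYOPHB' cursor=0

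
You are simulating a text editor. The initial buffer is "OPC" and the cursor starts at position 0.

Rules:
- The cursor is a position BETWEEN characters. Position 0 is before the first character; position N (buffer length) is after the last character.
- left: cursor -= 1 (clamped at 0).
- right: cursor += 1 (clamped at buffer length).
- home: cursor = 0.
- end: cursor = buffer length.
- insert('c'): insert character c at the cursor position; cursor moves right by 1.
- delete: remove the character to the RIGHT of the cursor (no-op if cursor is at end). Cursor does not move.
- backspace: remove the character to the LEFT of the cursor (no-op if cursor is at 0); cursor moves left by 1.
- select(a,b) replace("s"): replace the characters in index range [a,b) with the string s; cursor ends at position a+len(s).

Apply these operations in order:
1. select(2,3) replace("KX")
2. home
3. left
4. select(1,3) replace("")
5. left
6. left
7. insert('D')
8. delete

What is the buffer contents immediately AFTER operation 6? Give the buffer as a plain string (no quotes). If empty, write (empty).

Answer: OX

Derivation:
After op 1 (select(2,3) replace("KX")): buf='OPKX' cursor=4
After op 2 (home): buf='OPKX' cursor=0
After op 3 (left): buf='OPKX' cursor=0
After op 4 (select(1,3) replace("")): buf='OX' cursor=1
After op 5 (left): buf='OX' cursor=0
After op 6 (left): buf='OX' cursor=0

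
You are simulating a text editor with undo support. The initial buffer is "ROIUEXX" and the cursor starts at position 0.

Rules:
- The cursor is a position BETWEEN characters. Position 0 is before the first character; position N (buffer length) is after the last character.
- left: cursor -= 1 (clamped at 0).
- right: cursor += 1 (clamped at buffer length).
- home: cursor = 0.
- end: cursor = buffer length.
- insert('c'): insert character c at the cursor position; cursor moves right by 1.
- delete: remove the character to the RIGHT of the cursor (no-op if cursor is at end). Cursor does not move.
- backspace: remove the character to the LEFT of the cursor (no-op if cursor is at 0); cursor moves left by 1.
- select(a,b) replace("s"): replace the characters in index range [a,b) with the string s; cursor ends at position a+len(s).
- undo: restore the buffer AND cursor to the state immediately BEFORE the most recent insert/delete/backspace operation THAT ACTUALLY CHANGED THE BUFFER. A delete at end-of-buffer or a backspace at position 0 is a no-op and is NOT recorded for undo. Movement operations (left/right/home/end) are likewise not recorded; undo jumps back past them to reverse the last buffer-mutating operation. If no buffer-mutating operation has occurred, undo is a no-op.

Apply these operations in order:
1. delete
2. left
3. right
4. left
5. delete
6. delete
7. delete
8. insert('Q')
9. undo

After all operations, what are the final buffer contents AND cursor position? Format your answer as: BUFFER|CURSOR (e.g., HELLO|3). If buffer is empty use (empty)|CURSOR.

Answer: EXX|0

Derivation:
After op 1 (delete): buf='OIUEXX' cursor=0
After op 2 (left): buf='OIUEXX' cursor=0
After op 3 (right): buf='OIUEXX' cursor=1
After op 4 (left): buf='OIUEXX' cursor=0
After op 5 (delete): buf='IUEXX' cursor=0
After op 6 (delete): buf='UEXX' cursor=0
After op 7 (delete): buf='EXX' cursor=0
After op 8 (insert('Q')): buf='QEXX' cursor=1
After op 9 (undo): buf='EXX' cursor=0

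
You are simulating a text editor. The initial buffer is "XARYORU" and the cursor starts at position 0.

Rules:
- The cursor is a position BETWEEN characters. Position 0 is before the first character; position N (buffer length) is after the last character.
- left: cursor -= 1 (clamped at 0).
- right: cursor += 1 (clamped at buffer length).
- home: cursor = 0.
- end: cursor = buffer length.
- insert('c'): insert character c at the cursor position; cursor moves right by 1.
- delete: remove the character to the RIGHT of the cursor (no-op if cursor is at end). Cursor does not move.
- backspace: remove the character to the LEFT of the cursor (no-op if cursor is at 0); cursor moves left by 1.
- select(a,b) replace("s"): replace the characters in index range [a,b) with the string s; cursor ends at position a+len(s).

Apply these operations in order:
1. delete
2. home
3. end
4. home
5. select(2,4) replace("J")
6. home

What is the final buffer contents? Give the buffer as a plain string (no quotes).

Answer: ARJRU

Derivation:
After op 1 (delete): buf='ARYORU' cursor=0
After op 2 (home): buf='ARYORU' cursor=0
After op 3 (end): buf='ARYORU' cursor=6
After op 4 (home): buf='ARYORU' cursor=0
After op 5 (select(2,4) replace("J")): buf='ARJRU' cursor=3
After op 6 (home): buf='ARJRU' cursor=0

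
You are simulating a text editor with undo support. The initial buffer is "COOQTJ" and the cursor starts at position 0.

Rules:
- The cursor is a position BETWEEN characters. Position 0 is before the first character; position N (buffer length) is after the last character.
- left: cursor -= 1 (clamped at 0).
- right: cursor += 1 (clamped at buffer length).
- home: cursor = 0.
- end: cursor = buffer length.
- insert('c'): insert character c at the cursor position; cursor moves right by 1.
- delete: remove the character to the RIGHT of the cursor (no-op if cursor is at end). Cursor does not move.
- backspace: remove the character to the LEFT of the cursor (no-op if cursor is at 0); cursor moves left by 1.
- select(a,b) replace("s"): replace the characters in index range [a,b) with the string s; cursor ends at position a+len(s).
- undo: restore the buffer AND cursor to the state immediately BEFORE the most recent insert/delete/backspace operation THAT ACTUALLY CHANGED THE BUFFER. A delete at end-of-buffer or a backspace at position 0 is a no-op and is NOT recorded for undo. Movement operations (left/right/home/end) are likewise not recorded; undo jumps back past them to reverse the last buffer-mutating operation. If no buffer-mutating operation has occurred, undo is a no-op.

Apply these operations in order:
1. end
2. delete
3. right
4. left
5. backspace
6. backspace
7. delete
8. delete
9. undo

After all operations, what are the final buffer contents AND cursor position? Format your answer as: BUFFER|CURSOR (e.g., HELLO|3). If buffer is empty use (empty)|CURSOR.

Answer: COOJ|3

Derivation:
After op 1 (end): buf='COOQTJ' cursor=6
After op 2 (delete): buf='COOQTJ' cursor=6
After op 3 (right): buf='COOQTJ' cursor=6
After op 4 (left): buf='COOQTJ' cursor=5
After op 5 (backspace): buf='COOQJ' cursor=4
After op 6 (backspace): buf='COOJ' cursor=3
After op 7 (delete): buf='COO' cursor=3
After op 8 (delete): buf='COO' cursor=3
After op 9 (undo): buf='COOJ' cursor=3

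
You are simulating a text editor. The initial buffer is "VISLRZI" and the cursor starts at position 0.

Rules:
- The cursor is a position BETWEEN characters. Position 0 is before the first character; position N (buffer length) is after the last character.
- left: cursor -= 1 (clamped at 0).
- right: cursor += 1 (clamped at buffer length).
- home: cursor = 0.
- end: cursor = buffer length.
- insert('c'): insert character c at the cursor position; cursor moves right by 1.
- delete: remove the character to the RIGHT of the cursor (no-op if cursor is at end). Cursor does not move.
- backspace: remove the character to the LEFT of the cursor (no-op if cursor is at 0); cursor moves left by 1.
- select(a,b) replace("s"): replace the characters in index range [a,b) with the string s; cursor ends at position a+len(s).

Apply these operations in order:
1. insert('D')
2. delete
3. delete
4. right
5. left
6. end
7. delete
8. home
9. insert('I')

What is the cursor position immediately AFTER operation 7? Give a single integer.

Answer: 6

Derivation:
After op 1 (insert('D')): buf='DVISLRZI' cursor=1
After op 2 (delete): buf='DISLRZI' cursor=1
After op 3 (delete): buf='DSLRZI' cursor=1
After op 4 (right): buf='DSLRZI' cursor=2
After op 5 (left): buf='DSLRZI' cursor=1
After op 6 (end): buf='DSLRZI' cursor=6
After op 7 (delete): buf='DSLRZI' cursor=6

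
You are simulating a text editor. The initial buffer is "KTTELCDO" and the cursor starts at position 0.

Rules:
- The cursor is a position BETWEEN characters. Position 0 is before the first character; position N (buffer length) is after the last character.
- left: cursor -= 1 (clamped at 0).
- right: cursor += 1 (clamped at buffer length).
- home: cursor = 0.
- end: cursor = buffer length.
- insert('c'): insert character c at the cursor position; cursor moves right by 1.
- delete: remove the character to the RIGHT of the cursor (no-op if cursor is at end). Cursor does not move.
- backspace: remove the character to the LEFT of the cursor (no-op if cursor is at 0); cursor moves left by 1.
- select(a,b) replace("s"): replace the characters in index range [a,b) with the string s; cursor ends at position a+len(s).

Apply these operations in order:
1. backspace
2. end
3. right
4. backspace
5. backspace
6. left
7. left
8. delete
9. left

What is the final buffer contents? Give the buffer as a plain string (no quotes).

Answer: KTTEC

Derivation:
After op 1 (backspace): buf='KTTELCDO' cursor=0
After op 2 (end): buf='KTTELCDO' cursor=8
After op 3 (right): buf='KTTELCDO' cursor=8
After op 4 (backspace): buf='KTTELCD' cursor=7
After op 5 (backspace): buf='KTTELC' cursor=6
After op 6 (left): buf='KTTELC' cursor=5
After op 7 (left): buf='KTTELC' cursor=4
After op 8 (delete): buf='KTTEC' cursor=4
After op 9 (left): buf='KTTEC' cursor=3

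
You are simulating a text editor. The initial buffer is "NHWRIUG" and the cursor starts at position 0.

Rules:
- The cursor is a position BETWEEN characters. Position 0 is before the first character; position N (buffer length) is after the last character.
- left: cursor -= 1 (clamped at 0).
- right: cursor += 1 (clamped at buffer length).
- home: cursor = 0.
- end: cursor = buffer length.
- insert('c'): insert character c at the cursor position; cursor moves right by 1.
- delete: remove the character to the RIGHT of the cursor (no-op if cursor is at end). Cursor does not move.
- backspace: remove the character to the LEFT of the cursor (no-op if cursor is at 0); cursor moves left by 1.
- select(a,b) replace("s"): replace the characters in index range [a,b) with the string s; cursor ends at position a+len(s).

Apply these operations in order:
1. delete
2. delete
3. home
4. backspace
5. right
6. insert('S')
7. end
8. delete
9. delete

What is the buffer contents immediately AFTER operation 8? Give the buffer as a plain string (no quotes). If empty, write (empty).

Answer: WSRIUG

Derivation:
After op 1 (delete): buf='HWRIUG' cursor=0
After op 2 (delete): buf='WRIUG' cursor=0
After op 3 (home): buf='WRIUG' cursor=0
After op 4 (backspace): buf='WRIUG' cursor=0
After op 5 (right): buf='WRIUG' cursor=1
After op 6 (insert('S')): buf='WSRIUG' cursor=2
After op 7 (end): buf='WSRIUG' cursor=6
After op 8 (delete): buf='WSRIUG' cursor=6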